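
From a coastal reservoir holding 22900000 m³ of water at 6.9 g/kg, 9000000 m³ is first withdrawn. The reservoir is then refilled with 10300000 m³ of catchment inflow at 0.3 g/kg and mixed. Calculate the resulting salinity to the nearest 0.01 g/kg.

4.09 g/kg

Remaining after removal: 13,900,000 m³ at 6.9 g/kg (salt = 95,910,000)
After addition: salt = 95,910,000 + 10,300,000×0.3 = 99,000,000; volume = 24,200,000 m³
S = 99,000,000 / 24,200,000 = 4.0909 g/kg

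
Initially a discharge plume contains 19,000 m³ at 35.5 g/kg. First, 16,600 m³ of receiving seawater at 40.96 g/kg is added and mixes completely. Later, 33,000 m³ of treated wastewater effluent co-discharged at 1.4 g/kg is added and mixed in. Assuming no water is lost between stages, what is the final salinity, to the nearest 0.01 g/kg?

20.42 g/kg

Conserving salt mass:
Initial salt = 19,000×35.5 = 674,500
After stage 1: salt = 674,500 + 16,600×40.96 = 1,354,436; volume = 35,600 m³; S = 38.046 g/kg
After stage 2: salt = 1,354,436 + 33,000×1.4 = 1,400,636; volume = 68,600 m³
S = 1,400,636 / 68,600 = 20.4174 g/kg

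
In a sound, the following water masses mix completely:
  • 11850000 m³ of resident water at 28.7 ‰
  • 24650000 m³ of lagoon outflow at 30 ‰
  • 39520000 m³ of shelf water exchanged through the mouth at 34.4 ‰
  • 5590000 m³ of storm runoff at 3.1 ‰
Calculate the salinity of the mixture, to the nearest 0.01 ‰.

30.10 ‰

Mass of salt is conserved:
salt = 11,850,000×28.7 + 24,650,000×30 + 39,520,000×34.4 + 5,590,000×3.1 = 340,095,000 + 739,500,000 + 1,359,488,000 + 17,329,000 = 2,456,412,000
volume = 11,850,000 + 24,650,000 + 39,520,000 + 5,590,000 = 81,610,000 m³
S = 2,456,412,000 / 81,610,000 = 30.0994 ‰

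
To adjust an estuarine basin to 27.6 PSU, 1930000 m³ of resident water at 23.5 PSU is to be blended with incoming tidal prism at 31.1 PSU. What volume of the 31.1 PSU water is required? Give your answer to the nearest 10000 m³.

2260000 m³

Salt balance: 1,930,000×23.5 + V×31.1 = (1,930,000+V)×27.6
45,355,000 + 31.1V = 53,268,000 + 27.6V
7,913,000 = 3.5V
V = 2,260,857.14 m³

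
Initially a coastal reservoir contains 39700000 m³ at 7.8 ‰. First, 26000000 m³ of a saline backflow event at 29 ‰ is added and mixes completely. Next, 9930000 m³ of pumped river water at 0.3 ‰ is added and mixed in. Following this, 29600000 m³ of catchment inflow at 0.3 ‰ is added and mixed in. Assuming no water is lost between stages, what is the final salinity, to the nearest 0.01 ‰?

Weighted by volume,
Initial salt = 39,700,000×7.8 = 309,660,000
After stage 1: salt = 309,660,000 + 26,000,000×29 = 1,063,660,000; volume = 65,700,000 m³; S = 16.19 ‰
After stage 2: salt = 1,063,660,000 + 9,930,000×0.3 = 1,066,639,000; volume = 75,630,000 m³; S = 14.103 ‰
After stage 3: salt = 1,066,639,000 + 29,600,000×0.3 = 1,075,519,000; volume = 105,230,000 m³
S = 1,075,519,000 / 105,230,000 = 10.2207 ‰

10.22 ‰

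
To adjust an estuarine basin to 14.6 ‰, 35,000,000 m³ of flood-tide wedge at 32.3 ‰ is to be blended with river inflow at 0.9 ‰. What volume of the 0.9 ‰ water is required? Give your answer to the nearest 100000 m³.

45200000 m³

Salt balance: 35,000,000×32.3 + V×0.9 = (35,000,000+V)×14.6
1,130,500,000 + 0.9V = 511,000,000 + 14.6V
619,500,000 = 13.7V
V = 45,218,978.1 m³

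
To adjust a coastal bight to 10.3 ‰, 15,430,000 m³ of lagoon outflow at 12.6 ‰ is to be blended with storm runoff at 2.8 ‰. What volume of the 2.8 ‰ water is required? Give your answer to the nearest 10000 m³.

4730000 m³

Salt balance: 15,430,000×12.6 + V×2.8 = (15,430,000+V)×10.3
194,418,000 + 2.8V = 158,929,000 + 10.3V
35,489,000 = 7.5V
V = 4,731,866.67 m³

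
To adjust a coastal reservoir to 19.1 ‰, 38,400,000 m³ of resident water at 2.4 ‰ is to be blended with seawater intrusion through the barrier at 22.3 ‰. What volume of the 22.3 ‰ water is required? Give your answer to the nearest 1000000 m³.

200000000 m³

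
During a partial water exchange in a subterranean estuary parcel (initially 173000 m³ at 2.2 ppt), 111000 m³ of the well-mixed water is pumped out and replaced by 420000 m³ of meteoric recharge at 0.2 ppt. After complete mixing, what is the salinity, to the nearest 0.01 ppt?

0.46 ppt

Remaining after removal: 62,000 m³ at 2.2 ppt (salt = 136,400)
After addition: salt = 136,400 + 420,000×0.2 = 220,400; volume = 482,000 m³
S = 220,400 / 482,000 = 0.4573 ppt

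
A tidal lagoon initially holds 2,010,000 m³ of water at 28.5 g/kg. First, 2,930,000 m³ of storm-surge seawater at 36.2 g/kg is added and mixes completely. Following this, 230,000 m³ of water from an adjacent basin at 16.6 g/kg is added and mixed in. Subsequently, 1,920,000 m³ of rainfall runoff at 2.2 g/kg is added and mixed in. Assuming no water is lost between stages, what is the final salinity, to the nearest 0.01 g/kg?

Weighted by volume,
Initial salt = 2,010,000×28.5 = 57,285,000
After stage 1: salt = 57,285,000 + 2,930,000×36.2 = 163,351,000; volume = 4,940,000 m³; S = 33.067 g/kg
After stage 2: salt = 163,351,000 + 230,000×16.6 = 167,169,000; volume = 5,170,000 m³; S = 32.334 g/kg
After stage 3: salt = 167,169,000 + 1,920,000×2.2 = 171,393,000; volume = 7,090,000 m³
S = 171,393,000 / 7,090,000 = 24.1739 g/kg

24.17 g/kg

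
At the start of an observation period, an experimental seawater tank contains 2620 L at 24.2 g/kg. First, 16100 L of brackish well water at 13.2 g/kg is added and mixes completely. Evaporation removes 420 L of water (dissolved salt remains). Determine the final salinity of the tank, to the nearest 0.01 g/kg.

15.08 g/kg

After mixing: salt = 2,620×24.2 + 16,100×13.2 = 275,924; volume = 18,720 L
After evaporation: salt unchanged = 275,924; volume = 18,720 − 420 = 18,300 L
S = 275,924 / 18,300 = 15.0778 g/kg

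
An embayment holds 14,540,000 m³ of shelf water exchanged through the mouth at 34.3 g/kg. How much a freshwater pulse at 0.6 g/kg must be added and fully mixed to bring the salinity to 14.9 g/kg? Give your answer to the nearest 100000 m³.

Salt balance: 14,540,000×34.3 + V×0.6 = (14,540,000+V)×14.9
498,722,000 + 0.6V = 216,646,000 + 14.9V
282,076,000 = 14.3V
V = 19,725,594.41 m³

19700000 m³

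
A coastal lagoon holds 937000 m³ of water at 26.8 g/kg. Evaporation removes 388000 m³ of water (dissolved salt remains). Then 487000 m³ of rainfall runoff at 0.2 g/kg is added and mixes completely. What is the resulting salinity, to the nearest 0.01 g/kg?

After evaporation: salt = 937,000×26.8 = 25,111,600; volume = 937,000 − 388,000 = 549,000 m³
After mixing: salt = 25,111,600 + 487,000×0.2 = 25,209,000; volume = 549,000 + 487,000 = 1,036,000 m³
S = 25,209,000 / 1,036,000 = 24.333 g/kg

24.33 g/kg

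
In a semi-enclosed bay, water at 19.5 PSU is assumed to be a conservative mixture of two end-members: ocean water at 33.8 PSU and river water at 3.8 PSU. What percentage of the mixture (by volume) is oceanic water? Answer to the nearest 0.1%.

Let g be the oceanic fraction. Salt balance per unit volume:
g×33.8 + (1−g)×3.8 = 19.5
g = (19.5 − 3.8) / (33.8 − 3.8) = 15.7/30 = 0.5233

52.3%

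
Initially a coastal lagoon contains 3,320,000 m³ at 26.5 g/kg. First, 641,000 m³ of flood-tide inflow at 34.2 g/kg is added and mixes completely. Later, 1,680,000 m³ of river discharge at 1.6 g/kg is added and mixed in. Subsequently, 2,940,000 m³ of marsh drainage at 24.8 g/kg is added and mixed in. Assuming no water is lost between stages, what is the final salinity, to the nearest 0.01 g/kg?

21.62 g/kg

Total salt / total volume:
Initial salt = 3,320,000×26.5 = 87,980,000
After stage 1: salt = 87,980,000 + 641,000×34.2 = 109,902,200; volume = 3,961,000 m³; S = 27.746 g/kg
After stage 2: salt = 109,902,200 + 1,680,000×1.6 = 112,590,200; volume = 5,641,000 m³; S = 19.959 g/kg
After stage 3: salt = 112,590,200 + 2,940,000×24.8 = 185,502,200; volume = 8,581,000 m³
S = 185,502,200 / 8,581,000 = 21.6178 g/kg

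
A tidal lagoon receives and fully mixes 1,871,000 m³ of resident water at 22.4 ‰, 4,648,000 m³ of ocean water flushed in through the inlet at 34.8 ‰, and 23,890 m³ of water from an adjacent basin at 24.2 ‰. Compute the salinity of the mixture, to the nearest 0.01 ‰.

31.22 ‰

Mass of salt is conserved:
salt = 1,871,000×22.4 + 4,648,000×34.8 + 23,890×24.2 = 41,910,400 + 161,750,400 + 578,138 = 204,238,938
volume = 1,871,000 + 4,648,000 + 23,890 = 6,542,890 m³
S = 204,238,938 / 6,542,890 = 31.2154 ‰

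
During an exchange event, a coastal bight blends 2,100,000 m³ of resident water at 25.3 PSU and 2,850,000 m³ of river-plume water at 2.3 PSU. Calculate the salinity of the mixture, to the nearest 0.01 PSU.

Mass of salt is conserved:
salt = 2,100,000×25.3 + 2,850,000×2.3 = 53,130,000 + 6,555,000 = 59,685,000
volume = 2,100,000 + 2,850,000 = 4,950,000 m³
S = 59,685,000 / 4,950,000 = 12.0576 PSU

12.06 PSU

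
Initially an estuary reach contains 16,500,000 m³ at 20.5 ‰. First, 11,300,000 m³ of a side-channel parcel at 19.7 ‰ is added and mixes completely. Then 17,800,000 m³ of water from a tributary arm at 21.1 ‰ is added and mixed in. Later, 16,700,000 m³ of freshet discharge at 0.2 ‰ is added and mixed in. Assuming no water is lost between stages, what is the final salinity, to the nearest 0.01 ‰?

15.08 ‰

Total salt / total volume:
Initial salt = 16,500,000×20.5 = 338,250,000
After stage 1: salt = 338,250,000 + 11,300,000×19.7 = 560,860,000; volume = 27,800,000 m³; S = 20.175 ‰
After stage 2: salt = 560,860,000 + 17,800,000×21.1 = 936,440,000; volume = 45,600,000 m³; S = 20.536 ‰
After stage 3: salt = 936,440,000 + 16,700,000×0.2 = 939,780,000; volume = 62,300,000 m³
S = 939,780,000 / 62,300,000 = 15.0848 ‰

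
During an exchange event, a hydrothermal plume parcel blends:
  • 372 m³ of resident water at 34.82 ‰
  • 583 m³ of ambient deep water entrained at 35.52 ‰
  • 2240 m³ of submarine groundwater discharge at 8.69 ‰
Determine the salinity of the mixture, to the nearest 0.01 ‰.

16.63 ‰

Total salt / total volume:
salt = 372×34.82 + 583×35.52 + 2,240×8.69 = 12,953.04 + 20,708.16 + 19,465.6 = 53,126.8
volume = 372 + 583 + 2,240 = 3,195 m³
S = 53,126.8 / 3,195 = 16.6281 ‰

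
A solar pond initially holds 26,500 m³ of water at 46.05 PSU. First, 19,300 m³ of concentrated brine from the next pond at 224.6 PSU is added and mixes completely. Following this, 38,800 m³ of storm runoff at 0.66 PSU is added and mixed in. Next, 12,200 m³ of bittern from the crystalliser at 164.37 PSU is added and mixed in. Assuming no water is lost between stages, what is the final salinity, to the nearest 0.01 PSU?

Total salt / total volume:
Initial salt = 26,500×46.05 = 1,220,325
After stage 1: salt = 1,220,325 + 19,300×224.6 = 5,555,105; volume = 45,800 m³; S = 121.291 PSU
After stage 2: salt = 5,555,105 + 38,800×0.66 = 5,580,713; volume = 84,600 m³; S = 65.966 PSU
After stage 3: salt = 5,580,713 + 12,200×164.37 = 7,586,027; volume = 96,800 m³
S = 7,586,027 / 96,800 = 78.368 PSU

78.37 PSU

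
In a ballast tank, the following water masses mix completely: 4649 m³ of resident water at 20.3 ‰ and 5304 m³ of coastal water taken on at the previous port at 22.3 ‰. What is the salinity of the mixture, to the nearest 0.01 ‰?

21.37 ‰

Mass of salt is conserved:
salt = 4,649×20.3 + 5,304×22.3 = 94,374.7 + 118,279.2 = 212,653.9
volume = 4,649 + 5,304 = 9,953 m³
S = 212,653.9 / 9,953 = 21.3658 ‰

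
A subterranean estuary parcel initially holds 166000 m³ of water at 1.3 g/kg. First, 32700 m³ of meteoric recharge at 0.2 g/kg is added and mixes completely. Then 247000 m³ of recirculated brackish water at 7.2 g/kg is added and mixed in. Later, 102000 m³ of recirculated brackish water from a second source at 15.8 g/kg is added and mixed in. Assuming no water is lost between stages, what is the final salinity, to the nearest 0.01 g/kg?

6.60 g/kg

Conserving salt mass:
Initial salt = 166,000×1.3 = 215,800
After stage 1: salt = 215,800 + 32,700×0.2 = 222,340; volume = 198,700 m³; S = 1.119 g/kg
After stage 2: salt = 222,340 + 247,000×7.2 = 2,000,740; volume = 445,700 m³; S = 4.489 g/kg
After stage 3: salt = 2,000,740 + 102,000×15.8 = 3,612,340; volume = 547,700 m³
S = 3,612,340 / 547,700 = 6.5955 g/kg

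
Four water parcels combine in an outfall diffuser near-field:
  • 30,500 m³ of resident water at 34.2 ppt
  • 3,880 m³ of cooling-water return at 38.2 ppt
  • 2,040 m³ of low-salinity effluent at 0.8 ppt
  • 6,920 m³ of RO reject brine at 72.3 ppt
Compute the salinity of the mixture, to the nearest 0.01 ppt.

39.07 ppt

By conservation of dissolved salt,
salt = 30,500×34.2 + 3,880×38.2 + 2,040×0.8 + 6,920×72.3 = 1,043,100 + 148,216 + 1,632 + 500,316 = 1,693,264
volume = 30,500 + 3,880 + 2,040 + 6,920 = 43,340 m³
S = 1,693,264 / 43,340 = 39.0693 ppt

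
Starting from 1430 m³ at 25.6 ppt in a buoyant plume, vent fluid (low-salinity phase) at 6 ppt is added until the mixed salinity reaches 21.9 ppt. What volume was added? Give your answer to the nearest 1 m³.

Salt balance: 1,430×25.6 + V×6 = (1,430+V)×21.9
36,608 + 6V = 31,317 + 21.9V
5,291 = 15.9V
V = 332.77 m³

333 m³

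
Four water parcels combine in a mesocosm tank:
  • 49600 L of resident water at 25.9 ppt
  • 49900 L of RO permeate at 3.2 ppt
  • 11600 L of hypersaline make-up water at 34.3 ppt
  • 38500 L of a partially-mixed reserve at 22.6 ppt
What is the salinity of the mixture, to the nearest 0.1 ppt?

Salt balance:
salt = 49,600×25.9 + 49,900×3.2 + 11,600×34.3 + 38,500×22.6 = 1,284,640 + 159,680 + 397,880 + 870,100 = 2,712,300
volume = 49,600 + 49,900 + 11,600 + 38,500 = 149,600 L
S = 2,712,300 / 149,600 = 18.13 ppt

18.1 ppt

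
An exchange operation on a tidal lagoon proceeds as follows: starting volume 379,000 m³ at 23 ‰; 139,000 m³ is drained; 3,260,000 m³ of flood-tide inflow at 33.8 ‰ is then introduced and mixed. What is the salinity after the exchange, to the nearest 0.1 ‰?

33.1 ‰

Remaining after removal: 240,000 m³ at 23 ‰ (salt = 5,520,000)
After addition: salt = 5,520,000 + 3,260,000×33.8 = 115,708,000; volume = 3,500,000 m³
S = 115,708,000 / 3,500,000 = 33.0594 ‰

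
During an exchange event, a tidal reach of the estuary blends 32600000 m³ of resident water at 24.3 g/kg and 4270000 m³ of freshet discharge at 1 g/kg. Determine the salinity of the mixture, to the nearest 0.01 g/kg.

Total salt / total volume:
salt = 32,600,000×24.3 + 4,270,000×1 = 792,180,000 + 4,270,000 = 796,450,000
volume = 32,600,000 + 4,270,000 = 36,870,000 m³
S = 796,450,000 / 36,870,000 = 21.6016 g/kg

21.60 g/kg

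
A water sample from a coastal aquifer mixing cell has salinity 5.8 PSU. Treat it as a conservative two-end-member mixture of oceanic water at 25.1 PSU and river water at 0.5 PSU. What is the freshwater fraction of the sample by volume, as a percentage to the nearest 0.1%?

78.5%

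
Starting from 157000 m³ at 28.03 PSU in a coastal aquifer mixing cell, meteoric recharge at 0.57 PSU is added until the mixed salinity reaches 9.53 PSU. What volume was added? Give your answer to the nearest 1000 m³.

Salt balance: 157,000×28.03 + V×0.57 = (157,000+V)×9.53
4,400,710 + 0.57V = 1,496,210 + 9.53V
2,904,500 = 8.96V
V = 324,162.95 m³

324000 m³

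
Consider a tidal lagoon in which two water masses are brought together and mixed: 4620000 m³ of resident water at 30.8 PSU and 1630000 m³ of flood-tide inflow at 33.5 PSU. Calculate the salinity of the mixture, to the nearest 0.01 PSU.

Conserving salt mass:
salt = 4,620,000×30.8 + 1,630,000×33.5 = 142,296,000 + 54,605,000 = 196,901,000
volume = 4,620,000 + 1,630,000 = 6,250,000 m³
S = 196,901,000 / 6,250,000 = 31.5042 PSU

31.50 PSU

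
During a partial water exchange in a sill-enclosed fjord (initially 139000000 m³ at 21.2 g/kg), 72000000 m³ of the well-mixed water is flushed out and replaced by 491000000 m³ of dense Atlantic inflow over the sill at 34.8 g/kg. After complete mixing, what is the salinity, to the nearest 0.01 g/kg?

Remaining after removal: 67,000,000 m³ at 21.2 g/kg (salt = 1,420,400,000)
After addition: salt = 1,420,400,000 + 491,000,000×34.8 = 18,507,200,000; volume = 558,000,000 m³
S = 18,507,200,000 / 558,000,000 = 33.167 g/kg

33.17 g/kg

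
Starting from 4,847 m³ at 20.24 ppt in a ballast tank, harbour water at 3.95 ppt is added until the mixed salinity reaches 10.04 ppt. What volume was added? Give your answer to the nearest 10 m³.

Salt balance: 4,847×20.24 + V×3.95 = (4,847+V)×10.04
98,103.28 + 3.95V = 48,663.88 + 10.04V
49,439.4 = 6.09V
V = 8,118.13 m³

8120 m³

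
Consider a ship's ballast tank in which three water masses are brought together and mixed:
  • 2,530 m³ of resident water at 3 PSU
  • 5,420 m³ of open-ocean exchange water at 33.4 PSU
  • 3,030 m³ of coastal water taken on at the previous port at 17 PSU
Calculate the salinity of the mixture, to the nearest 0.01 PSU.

By conservation of dissolved salt,
salt = 2,530×3 + 5,420×33.4 + 3,030×17 = 7,590 + 181,028 + 51,510 = 240,128
volume = 2,530 + 5,420 + 3,030 = 10,980 m³
S = 240,128 / 10,980 = 21.8696 PSU

21.87 PSU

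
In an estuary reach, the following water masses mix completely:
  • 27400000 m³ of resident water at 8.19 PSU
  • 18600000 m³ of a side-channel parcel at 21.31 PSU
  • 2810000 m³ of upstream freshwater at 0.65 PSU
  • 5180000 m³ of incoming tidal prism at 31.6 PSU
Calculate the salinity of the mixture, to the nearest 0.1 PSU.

Total salt / total volume:
salt = 27,400,000×8.19 + 18,600,000×21.31 + 2,810,000×0.65 + 5,180,000×31.6 = 224,406,000 + 396,366,000 + 1,826,500 + 163,688,000 = 786,286,500
volume = 27,400,000 + 18,600,000 + 2,810,000 + 5,180,000 = 53,990,000 m³
S = 786,286,500 / 53,990,000 = 14.564 PSU

14.6 PSU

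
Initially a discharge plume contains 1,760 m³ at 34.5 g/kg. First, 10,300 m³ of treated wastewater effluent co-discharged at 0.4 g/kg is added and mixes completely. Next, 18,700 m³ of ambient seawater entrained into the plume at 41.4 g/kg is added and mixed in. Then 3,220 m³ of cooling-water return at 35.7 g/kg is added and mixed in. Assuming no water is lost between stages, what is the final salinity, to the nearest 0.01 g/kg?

Salt balance:
Initial salt = 1,760×34.5 = 60,720
After stage 1: salt = 60,720 + 10,300×0.4 = 64,840; volume = 12,060 m³; S = 5.376 g/kg
After stage 2: salt = 64,840 + 18,700×41.4 = 839,020; volume = 30,760 m³; S = 27.276 g/kg
After stage 3: salt = 839,020 + 3,220×35.7 = 953,974; volume = 33,980 m³
S = 953,974 / 33,980 = 28.0746 g/kg

28.07 g/kg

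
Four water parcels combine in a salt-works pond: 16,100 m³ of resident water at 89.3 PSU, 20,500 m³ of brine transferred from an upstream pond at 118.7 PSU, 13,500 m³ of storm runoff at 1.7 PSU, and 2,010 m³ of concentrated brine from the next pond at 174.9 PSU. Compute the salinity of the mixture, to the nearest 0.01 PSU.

81.47 PSU

Conserving salt mass:
salt = 16,100×89.3 + 20,500×118.7 + 13,500×1.7 + 2,010×174.9 = 1,437,730 + 2,433,350 + 22,950 + 351,549 = 4,245,579
volume = 16,100 + 20,500 + 13,500 + 2,010 = 52,110 m³
S = 4,245,579 / 52,110 = 81.4734 PSU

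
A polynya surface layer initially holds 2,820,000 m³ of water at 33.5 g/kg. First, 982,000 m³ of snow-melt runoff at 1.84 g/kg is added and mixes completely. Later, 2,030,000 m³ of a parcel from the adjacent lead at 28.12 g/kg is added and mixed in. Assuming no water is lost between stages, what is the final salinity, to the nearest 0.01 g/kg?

26.30 g/kg

Mass of salt is conserved:
Initial salt = 2,820,000×33.5 = 94,470,000
After stage 1: salt = 94,470,000 + 982,000×1.84 = 96,276,880; volume = 3,802,000 m³; S = 25.323 g/kg
After stage 2: salt = 96,276,880 + 2,030,000×28.12 = 153,360,480; volume = 5,832,000 m³
S = 153,360,480 / 5,832,000 = 26.2964 g/kg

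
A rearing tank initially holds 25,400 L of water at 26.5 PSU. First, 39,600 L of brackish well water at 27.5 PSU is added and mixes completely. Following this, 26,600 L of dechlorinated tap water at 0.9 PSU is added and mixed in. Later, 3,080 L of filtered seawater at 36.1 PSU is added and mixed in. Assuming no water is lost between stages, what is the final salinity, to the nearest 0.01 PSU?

20.04 PSU

Weighted by volume,
Initial salt = 25,400×26.5 = 673,100
After stage 1: salt = 673,100 + 39,600×27.5 = 1,762,100; volume = 65,000 L; S = 27.109 PSU
After stage 2: salt = 1,762,100 + 26,600×0.9 = 1,786,040; volume = 91,600 L; S = 19.498 PSU
After stage 3: salt = 1,786,040 + 3,080×36.1 = 1,897,228; volume = 94,680 L
S = 1,897,228 / 94,680 = 20.0383 PSU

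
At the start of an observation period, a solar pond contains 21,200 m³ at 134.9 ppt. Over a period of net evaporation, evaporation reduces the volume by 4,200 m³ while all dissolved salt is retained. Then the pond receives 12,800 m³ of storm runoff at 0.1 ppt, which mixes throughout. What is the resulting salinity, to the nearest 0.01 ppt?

96.01 ppt

After evaporation: salt = 21,200×134.9 = 2,859,880; volume = 21,200 − 4,200 = 17,000 m³
After mixing: salt = 2,859,880 + 12,800×0.1 = 2,861,160; volume = 17,000 + 12,800 = 29,800 m³
S = 2,861,160 / 29,800 = 96.0121 ppt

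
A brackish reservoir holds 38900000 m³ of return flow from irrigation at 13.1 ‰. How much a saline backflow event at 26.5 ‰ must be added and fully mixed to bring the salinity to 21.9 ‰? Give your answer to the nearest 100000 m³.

Salt balance: 38,900,000×13.1 + V×26.5 = (38,900,000+V)×21.9
509,590,000 + 26.5V = 851,910,000 + 21.9V
342,320,000 = 4.6V
V = 74,417,391.3 m³

74400000 m³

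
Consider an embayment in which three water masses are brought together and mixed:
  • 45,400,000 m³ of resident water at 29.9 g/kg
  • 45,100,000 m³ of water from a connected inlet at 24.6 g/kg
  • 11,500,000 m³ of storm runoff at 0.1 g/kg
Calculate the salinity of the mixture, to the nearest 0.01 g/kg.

By conservation of dissolved salt,
salt = 45,400,000×29.9 + 45,100,000×24.6 + 11,500,000×0.1 = 1,357,460,000 + 1,109,460,000 + 1,150,000 = 2,468,070,000
volume = 45,400,000 + 45,100,000 + 11,500,000 = 102,000,000 m³
S = 2,468,070,000 / 102,000,000 = 24.1968 g/kg

24.20 g/kg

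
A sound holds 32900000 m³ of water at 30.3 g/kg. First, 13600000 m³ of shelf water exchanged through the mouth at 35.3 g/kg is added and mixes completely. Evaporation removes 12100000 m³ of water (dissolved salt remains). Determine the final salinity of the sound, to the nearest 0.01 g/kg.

After mixing: salt = 32,900,000×30.3 + 13,600,000×35.3 = 1,476,950,000; volume = 46,500,000 m³
After evaporation: salt unchanged = 1,476,950,000; volume = 46,500,000 − 12,100,000 = 34,400,000 m³
S = 1,476,950,000 / 34,400,000 = 42.9346 g/kg

42.93 g/kg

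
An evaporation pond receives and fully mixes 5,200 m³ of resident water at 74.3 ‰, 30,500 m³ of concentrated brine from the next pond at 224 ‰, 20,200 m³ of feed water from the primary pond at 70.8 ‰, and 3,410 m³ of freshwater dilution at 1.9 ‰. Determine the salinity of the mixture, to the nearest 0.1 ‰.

145.9 ‰

Conserving salt mass:
salt = 5,200×74.3 + 30,500×224 + 20,200×70.8 + 3,410×1.9 = 386,360 + 6,832,000 + 1,430,160 + 6,479 = 8,654,999
volume = 5,200 + 30,500 + 20,200 + 3,410 = 59,310 m³
S = 8,654,999 / 59,310 = 145.928 ‰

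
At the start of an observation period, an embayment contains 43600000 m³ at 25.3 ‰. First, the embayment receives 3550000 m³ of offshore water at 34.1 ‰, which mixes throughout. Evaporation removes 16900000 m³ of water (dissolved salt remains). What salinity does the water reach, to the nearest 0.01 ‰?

40.47 ‰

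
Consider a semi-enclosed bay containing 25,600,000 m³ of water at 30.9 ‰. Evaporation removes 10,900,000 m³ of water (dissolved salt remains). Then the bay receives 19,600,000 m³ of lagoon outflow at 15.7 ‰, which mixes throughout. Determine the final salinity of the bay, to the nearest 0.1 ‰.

After evaporation: salt = 25,600,000×30.9 = 791,040,000; volume = 25,600,000 − 10,900,000 = 14,700,000 m³
After mixing: salt = 791,040,000 + 19,600,000×15.7 = 1,098,760,000; volume = 14,700,000 + 19,600,000 = 34,300,000 m³
S = 1,098,760,000 / 34,300,000 = 32.0338 ‰

32.0 ‰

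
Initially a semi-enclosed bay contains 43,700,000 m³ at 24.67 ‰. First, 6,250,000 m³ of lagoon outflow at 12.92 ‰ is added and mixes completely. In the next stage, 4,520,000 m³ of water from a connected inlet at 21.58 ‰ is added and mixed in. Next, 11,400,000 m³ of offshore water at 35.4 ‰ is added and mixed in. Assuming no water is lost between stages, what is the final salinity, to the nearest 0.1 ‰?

25.2 ‰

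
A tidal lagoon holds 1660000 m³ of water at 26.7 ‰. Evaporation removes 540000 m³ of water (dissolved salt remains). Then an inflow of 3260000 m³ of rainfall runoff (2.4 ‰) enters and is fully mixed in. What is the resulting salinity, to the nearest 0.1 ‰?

11.9 ‰

After evaporation: salt = 1,660,000×26.7 = 44,322,000; volume = 1,660,000 − 540,000 = 1,120,000 m³
After mixing: salt = 44,322,000 + 3,260,000×2.4 = 52,146,000; volume = 1,120,000 + 3,260,000 = 4,380,000 m³
S = 52,146,000 / 4,380,000 = 11.9055 ‰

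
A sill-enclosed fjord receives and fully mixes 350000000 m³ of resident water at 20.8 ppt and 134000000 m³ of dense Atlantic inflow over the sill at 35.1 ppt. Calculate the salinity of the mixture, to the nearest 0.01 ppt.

24.76 ppt

Weighted by volume,
salt = 350,000,000×20.8 + 134,000,000×35.1 = 7,280,000,000 + 4,703,400,000 = 11,983,400,000
volume = 350,000,000 + 134,000,000 = 484,000,000 m³
S = 11,983,400,000 / 484,000,000 = 24.7591 ppt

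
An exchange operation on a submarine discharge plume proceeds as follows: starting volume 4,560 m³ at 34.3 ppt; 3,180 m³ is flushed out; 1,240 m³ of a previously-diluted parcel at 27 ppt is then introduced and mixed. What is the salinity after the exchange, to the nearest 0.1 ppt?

30.8 ppt

Remaining after removal: 1,380 m³ at 34.3 ppt (salt = 47,334)
After addition: salt = 47,334 + 1,240×27 = 80,814; volume = 2,620 m³
S = 80,814 / 2,620 = 30.845 ppt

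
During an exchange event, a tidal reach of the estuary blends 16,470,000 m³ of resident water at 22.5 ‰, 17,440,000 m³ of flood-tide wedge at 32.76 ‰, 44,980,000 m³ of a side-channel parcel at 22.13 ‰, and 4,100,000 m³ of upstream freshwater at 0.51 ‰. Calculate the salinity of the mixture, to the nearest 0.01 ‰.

23.37 ‰

Mass of salt is conserved:
salt = 16,470,000×22.5 + 17,440,000×32.76 + 44,980,000×22.13 + 4,100,000×0.51 = 370,575,000 + 571,334,400 + 995,407,400 + 2,091,000 = 1,939,407,800
volume = 16,470,000 + 17,440,000 + 44,980,000 + 4,100,000 = 82,990,000 m³
S = 1,939,407,800 / 82,990,000 = 23.3692 ‰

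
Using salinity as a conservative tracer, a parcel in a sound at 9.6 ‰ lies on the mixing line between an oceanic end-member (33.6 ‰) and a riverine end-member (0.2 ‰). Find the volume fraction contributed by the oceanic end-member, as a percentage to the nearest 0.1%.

Let g be the oceanic fraction. Salt balance per unit volume:
g×33.6 + (1−g)×0.2 = 9.6
g = (9.6 − 0.2) / (33.6 − 0.2) = 9.4/33.4 = 0.2814

28.1%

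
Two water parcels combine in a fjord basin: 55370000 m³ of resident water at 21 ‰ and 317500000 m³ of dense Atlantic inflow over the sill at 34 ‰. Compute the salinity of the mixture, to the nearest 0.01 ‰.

32.07 ‰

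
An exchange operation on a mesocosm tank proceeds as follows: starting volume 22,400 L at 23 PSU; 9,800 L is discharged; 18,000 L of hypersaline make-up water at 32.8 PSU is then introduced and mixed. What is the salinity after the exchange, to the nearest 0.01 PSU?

28.76 PSU

Remaining after removal: 12,600 L at 23 PSU (salt = 289,800)
After addition: salt = 289,800 + 18,000×32.8 = 880,200; volume = 30,600 L
S = 880,200 / 30,600 = 28.7647 PSU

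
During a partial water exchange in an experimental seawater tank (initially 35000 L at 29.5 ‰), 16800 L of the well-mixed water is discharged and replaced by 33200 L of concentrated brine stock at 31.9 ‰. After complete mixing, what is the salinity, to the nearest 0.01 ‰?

31.05 ‰

Remaining after removal: 18,200 L at 29.5 ‰ (salt = 536,900)
After addition: salt = 536,900 + 33,200×31.9 = 1,595,980; volume = 51,400 L
S = 1,595,980 / 51,400 = 31.0502 ‰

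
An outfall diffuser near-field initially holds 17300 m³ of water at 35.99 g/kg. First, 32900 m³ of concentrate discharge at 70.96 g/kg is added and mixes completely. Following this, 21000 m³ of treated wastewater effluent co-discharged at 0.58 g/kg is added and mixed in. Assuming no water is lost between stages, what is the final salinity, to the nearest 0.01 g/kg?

Total salt / total volume:
Initial salt = 17,300×35.99 = 622,627
After stage 1: salt = 622,627 + 32,900×70.96 = 2,957,211; volume = 50,200 m³; S = 58.909 g/kg
After stage 2: salt = 2,957,211 + 21,000×0.58 = 2,969,391; volume = 71,200 m³
S = 2,969,391 / 71,200 = 41.7049 g/kg

41.70 g/kg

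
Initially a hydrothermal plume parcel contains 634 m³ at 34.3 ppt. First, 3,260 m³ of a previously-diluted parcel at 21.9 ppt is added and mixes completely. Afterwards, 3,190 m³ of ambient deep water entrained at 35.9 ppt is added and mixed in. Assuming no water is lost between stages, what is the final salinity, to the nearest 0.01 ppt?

29.31 ppt

Mass of salt is conserved:
Initial salt = 634×34.3 = 21,746.2
After stage 1: salt = 21,746.2 + 3,260×21.9 = 93,140.2; volume = 3,894 m³; S = 23.919 ppt
After stage 2: salt = 93,140.2 + 3,190×35.9 = 207,661.2; volume = 7,084 m³
S = 207,661.2 / 7,084 = 29.3141 ppt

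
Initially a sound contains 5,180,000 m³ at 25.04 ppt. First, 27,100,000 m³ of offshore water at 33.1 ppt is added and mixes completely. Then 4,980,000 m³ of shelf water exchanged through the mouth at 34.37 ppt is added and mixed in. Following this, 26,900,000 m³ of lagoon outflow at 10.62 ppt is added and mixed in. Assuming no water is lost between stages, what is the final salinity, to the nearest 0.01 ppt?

23.12 ppt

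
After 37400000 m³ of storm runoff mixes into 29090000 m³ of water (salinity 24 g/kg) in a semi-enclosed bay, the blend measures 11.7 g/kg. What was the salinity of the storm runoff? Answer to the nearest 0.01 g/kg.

2.13 g/kg

Salt balance: 29,090,000×24 + 37,400,000×S = 66,490,000×11.7
698,160,000 + 37,400,000·S = 777,933,000
S = (777,933,000 − 698,160,000) / 37,400,000 = 2.133 g/kg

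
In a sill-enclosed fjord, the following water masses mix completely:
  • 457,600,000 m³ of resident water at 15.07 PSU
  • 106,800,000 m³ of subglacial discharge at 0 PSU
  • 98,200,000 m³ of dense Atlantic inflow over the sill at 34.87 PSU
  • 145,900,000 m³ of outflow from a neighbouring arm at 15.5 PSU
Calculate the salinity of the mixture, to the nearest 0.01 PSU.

15.56 PSU

Salt balance:
salt = 457,600,000×15.07 + 106,800,000×0 + 98,200,000×34.87 + 145,900,000×15.5 = 6,896,032,000 + 0 + 3,424,234,000 + 2,261,450,000 = 12,581,716,000
volume = 457,600,000 + 106,800,000 + 98,200,000 + 145,900,000 = 808,500,000 m³
S = 12,581,716,000 / 808,500,000 = 15.5618 PSU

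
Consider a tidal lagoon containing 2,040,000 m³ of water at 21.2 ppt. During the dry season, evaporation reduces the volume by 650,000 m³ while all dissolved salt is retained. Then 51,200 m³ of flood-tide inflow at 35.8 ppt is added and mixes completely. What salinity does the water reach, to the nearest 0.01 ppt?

After evaporation: salt = 2,040,000×21.2 = 43,248,000; volume = 2,040,000 − 650,000 = 1,390,000 m³
After mixing: salt = 43,248,000 + 51,200×35.8 = 45,080,960; volume = 1,390,000 + 51,200 = 1,441,200 m³
S = 45,080,960 / 1,441,200 = 31.2802 ppt

31.28 ppt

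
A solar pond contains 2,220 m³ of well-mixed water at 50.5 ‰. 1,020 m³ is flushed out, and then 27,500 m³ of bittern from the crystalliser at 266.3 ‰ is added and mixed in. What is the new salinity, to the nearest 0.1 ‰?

257.3 ‰

Remaining after removal: 1,200 m³ at 50.5 ‰ (salt = 60,600)
After addition: salt = 60,600 + 27,500×266.3 = 7,383,850; volume = 28,700 m³
S = 7,383,850 / 28,700 = 257.277 ‰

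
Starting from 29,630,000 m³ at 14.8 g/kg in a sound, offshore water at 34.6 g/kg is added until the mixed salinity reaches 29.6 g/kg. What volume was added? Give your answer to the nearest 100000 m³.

87700000 m³

Salt balance: 29,630,000×14.8 + V×34.6 = (29,630,000+V)×29.6
438,524,000 + 34.6V = 877,048,000 + 29.6V
438,524,000 = 5V
V = 87,704,800 m³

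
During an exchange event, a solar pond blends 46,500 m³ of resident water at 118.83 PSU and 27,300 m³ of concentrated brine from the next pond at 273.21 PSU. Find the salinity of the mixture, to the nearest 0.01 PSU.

Weighted by volume,
salt = 46,500×118.83 + 27,300×273.21 = 5,525,595 + 7,458,633 = 12,984,228
volume = 46,500 + 27,300 = 73,800 m³
S = 12,984,228 / 73,800 = 175.938 PSU

175.94 PSU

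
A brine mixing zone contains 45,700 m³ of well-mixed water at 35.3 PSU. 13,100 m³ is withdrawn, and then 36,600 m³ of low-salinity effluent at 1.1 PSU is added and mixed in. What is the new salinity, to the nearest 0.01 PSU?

17.21 PSU

Remaining after removal: 32,600 m³ at 35.3 PSU (salt = 1,150,780)
After addition: salt = 1,150,780 + 36,600×1.1 = 1,191,040; volume = 69,200 m³
S = 1,191,040 / 69,200 = 17.2116 PSU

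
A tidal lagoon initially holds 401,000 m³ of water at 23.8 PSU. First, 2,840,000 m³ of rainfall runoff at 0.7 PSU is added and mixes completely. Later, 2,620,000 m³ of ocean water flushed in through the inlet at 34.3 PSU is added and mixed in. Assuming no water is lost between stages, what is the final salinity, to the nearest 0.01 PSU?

17.30 PSU

Conserving salt mass:
Initial salt = 401,000×23.8 = 9,543,800
After stage 1: salt = 9,543,800 + 2,840,000×0.7 = 11,531,800; volume = 3,241,000 m³; S = 3.558 PSU
After stage 2: salt = 11,531,800 + 2,620,000×34.3 = 101,397,800; volume = 5,861,000 m³
S = 101,397,800 / 5,861,000 = 17.3004 PSU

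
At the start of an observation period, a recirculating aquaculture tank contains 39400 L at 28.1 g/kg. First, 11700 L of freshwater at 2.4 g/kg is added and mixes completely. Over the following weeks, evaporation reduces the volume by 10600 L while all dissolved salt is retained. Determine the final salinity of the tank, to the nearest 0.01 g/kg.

After mixing: salt = 39,400×28.1 + 11,700×2.4 = 1,135,220; volume = 51,100 L
After evaporation: salt unchanged = 1,135,220; volume = 51,100 − 10,600 = 40,500 L
S = 1,135,220 / 40,500 = 28.0301 g/kg

28.03 g/kg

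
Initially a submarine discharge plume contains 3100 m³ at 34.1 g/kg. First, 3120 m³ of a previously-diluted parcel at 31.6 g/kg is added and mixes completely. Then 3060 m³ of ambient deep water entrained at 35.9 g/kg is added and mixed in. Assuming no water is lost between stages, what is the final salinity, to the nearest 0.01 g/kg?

33.85 g/kg

Mass of salt is conserved:
Initial salt = 3,100×34.1 = 105,710
After stage 1: salt = 105,710 + 3,120×31.6 = 204,302; volume = 6,220 m³; S = 32.846 g/kg
After stage 2: salt = 204,302 + 3,060×35.9 = 314,156; volume = 9,280 m³
S = 314,156 / 9,280 = 33.853 g/kg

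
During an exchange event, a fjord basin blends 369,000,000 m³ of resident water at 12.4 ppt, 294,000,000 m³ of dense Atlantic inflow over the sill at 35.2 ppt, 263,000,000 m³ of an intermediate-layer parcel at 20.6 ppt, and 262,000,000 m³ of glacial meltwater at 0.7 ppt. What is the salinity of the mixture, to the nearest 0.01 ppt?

Conserving salt mass:
salt = 369,000,000×12.4 + 294,000,000×35.2 + 263,000,000×20.6 + 262,000,000×0.7 = 4,575,600,000 + 10,348,800,000 + 5,417,800,000 + 183,400,000 = 20,525,600,000
volume = 369,000,000 + 294,000,000 + 263,000,000 + 262,000,000 = 1,188,000,000 m³
S = 20,525,600,000 / 1,188,000,000 = 17.2774 ppt

17.28 ppt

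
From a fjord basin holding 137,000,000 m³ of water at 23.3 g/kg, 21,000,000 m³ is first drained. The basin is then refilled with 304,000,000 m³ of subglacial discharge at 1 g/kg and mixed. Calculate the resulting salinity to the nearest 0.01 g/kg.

7.16 g/kg

Remaining after removal: 116,000,000 m³ at 23.3 g/kg (salt = 2,702,800,000)
After addition: salt = 2,702,800,000 + 304,000,000×1 = 3,006,800,000; volume = 420,000,000 m³
S = 3,006,800,000 / 420,000,000 = 7.159 g/kg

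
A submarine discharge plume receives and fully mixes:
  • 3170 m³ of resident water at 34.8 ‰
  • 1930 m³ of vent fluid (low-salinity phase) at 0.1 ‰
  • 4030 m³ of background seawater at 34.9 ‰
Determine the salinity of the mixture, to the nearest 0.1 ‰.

27.5 ‰

Mass of salt is conserved:
salt = 3,170×34.8 + 1,930×0.1 + 4,030×34.9 = 110,316 + 193 + 140,647 = 251,156
volume = 3,170 + 1,930 + 4,030 = 9,130 m³
S = 251,156 / 9,130 = 27.509 ‰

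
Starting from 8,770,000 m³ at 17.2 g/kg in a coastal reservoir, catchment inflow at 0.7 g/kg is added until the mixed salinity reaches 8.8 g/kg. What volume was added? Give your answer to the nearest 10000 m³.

9090000 m³

Salt balance: 8,770,000×17.2 + V×0.7 = (8,770,000+V)×8.8
150,844,000 + 0.7V = 77,176,000 + 8.8V
73,668,000 = 8.1V
V = 9,094,814.81 m³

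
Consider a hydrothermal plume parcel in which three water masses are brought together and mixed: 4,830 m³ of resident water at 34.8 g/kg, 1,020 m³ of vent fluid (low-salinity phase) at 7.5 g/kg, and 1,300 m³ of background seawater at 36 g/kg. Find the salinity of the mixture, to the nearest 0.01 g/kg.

Conserving salt mass:
salt = 4,830×34.8 + 1,020×7.5 + 1,300×36 = 168,084 + 7,650 + 46,800 = 222,534
volume = 4,830 + 1,020 + 1,300 = 7,150 m³
S = 222,534 / 7,150 = 31.1236 g/kg

31.12 g/kg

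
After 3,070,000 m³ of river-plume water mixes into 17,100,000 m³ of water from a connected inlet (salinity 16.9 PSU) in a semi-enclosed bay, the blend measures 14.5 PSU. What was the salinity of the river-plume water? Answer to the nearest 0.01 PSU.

1.13 PSU

Salt balance: 17,100,000×16.9 + 3,070,000×S = 20,170,000×14.5
288,990,000 + 3,070,000·S = 292,465,000
S = (292,465,000 − 288,990,000) / 3,070,000 = 1.1319 PSU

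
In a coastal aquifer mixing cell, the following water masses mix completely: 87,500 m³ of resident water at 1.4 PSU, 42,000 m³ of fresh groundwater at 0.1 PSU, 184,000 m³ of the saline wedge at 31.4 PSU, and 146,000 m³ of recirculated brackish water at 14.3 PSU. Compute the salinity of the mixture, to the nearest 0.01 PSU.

Weighted by volume,
salt = 87,500×1.4 + 42,000×0.1 + 184,000×31.4 + 146,000×14.3 = 122,500 + 4,200 + 5,777,600 + 2,087,800 = 7,992,100
volume = 87,500 + 42,000 + 184,000 + 146,000 = 459,500 m³
S = 7,992,100 / 459,500 = 17.393 PSU

17.39 PSU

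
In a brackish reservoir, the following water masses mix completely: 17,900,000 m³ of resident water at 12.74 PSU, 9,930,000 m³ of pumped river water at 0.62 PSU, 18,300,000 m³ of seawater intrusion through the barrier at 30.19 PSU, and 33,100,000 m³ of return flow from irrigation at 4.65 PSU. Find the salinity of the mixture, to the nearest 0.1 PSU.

11.9 PSU

Salt balance:
salt = 17,900,000×12.74 + 9,930,000×0.62 + 18,300,000×30.19 + 33,100,000×4.65 = 228,046,000 + 6,156,600 + 552,477,000 + 153,915,000 = 940,594,600
volume = 17,900,000 + 9,930,000 + 18,300,000 + 33,100,000 = 79,230,000 m³
S = 940,594,600 / 79,230,000 = 11.872 PSU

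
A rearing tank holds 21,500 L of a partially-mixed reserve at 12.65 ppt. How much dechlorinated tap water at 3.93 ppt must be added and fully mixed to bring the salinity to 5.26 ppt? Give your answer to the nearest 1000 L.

119000 L

Salt balance: 21,500×12.65 + V×3.93 = (21,500+V)×5.26
271,975 + 3.93V = 113,090 + 5.26V
158,885 = 1.33V
V = 119,462.41 L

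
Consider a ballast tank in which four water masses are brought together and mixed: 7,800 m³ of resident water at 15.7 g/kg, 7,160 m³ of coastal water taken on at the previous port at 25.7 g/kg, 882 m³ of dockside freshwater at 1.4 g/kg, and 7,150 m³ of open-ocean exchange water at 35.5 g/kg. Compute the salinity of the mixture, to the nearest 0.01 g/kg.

Weighted by volume,
salt = 7,800×15.7 + 7,160×25.7 + 882×1.4 + 7,150×35.5 = 122,460 + 184,012 + 1,234.8 + 253,825 = 561,531.8
volume = 7,800 + 7,160 + 882 + 7,150 = 22,992 m³
S = 561,531.8 / 22,992 = 24.4229 g/kg

24.42 g/kg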